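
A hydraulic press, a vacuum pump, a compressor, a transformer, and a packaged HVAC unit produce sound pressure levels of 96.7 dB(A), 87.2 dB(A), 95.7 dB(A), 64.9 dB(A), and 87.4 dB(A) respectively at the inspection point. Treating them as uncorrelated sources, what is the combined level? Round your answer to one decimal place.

99.8 dB(A)

Incoherent sources combine by intensity addition: L_total = 10·log₁₀(Σ 10^(L_i/10)).
Σ 10^(L/10) = 10^(96.7/10) + 10^(87.2/10) + 10^(95.7/10) + 10^(64.9/10) + 10^(87.4/10) = 9.470e+09.
L_total = 10·log₁₀(9.470e+09) = 99.76 dB(A).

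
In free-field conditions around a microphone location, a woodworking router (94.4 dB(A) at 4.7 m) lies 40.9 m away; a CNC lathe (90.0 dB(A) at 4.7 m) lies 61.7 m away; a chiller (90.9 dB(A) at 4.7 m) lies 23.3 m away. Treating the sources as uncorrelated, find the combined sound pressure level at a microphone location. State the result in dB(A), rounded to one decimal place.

First find each source's level at the receiver (point-source: −20·log₁₀(r/r_ref)), then combine on an intensity basis.
woodworking router: 94.4 − 20·log₁₀(40.9/4.7) = 94.4 − 18.79 = 75.61 dB(A).
CNC lathe: 90.0 − 20·log₁₀(61.7/4.7) = 90.0 − 22.36 = 67.64 dB(A).
chiller: 90.9 − 20·log₁₀(23.3/4.7) = 90.9 − 13.91 = 76.99 dB(A).
Σ 10^(L/10) = 9.223e+07 → L_total = 10·log₁₀(9.223e+07) = 79.65 dB(A).

79.6 dB(A)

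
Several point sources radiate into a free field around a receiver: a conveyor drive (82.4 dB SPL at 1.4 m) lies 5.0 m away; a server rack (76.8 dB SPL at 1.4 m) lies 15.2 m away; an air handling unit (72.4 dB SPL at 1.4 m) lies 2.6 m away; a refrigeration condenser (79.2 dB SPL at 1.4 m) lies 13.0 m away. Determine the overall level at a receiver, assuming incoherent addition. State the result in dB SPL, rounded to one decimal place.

Apply inverse-square spreading to bring every level to the receiver, then sum 10^(L/10).
conveyor drive: 82.4 − 20·log₁₀(5.0/1.4) = 82.4 − 11.06 = 71.34 dB SPL.
server rack: 76.8 − 20·log₁₀(15.2/1.4) = 76.8 − 20.71 = 56.09 dB SPL.
air handling unit: 72.4 − 20·log₁₀(2.6/1.4) = 72.4 − 5.38 = 67.02 dB SPL.
refrigeration condenser: 79.2 − 20·log₁₀(13.0/1.4) = 79.2 − 19.36 = 59.84 dB SPL.
Σ 10^(L/10) = 2.003e+07 → L_total = 10·log₁₀(2.003e+07) = 73.02 dB SPL.

73.0 dB SPL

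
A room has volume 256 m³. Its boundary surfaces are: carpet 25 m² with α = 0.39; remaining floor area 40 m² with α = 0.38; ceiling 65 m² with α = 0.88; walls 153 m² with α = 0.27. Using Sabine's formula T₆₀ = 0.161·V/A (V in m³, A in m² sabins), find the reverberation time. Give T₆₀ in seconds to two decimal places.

A = Σ Sᵢαᵢ = 25·0.39 + 40·0.38 + 65·0.88 + 153·0.27 = 123.46 m².
T₆₀ = 0.161·V/A = 0.161·256/123.46 = 0.334 s.

0.33 s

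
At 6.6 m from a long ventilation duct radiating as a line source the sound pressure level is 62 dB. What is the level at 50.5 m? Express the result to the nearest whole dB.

53 dB

For a line source, L₂ = L₁ − 10·log₁₀(r₂/r₁).
L₂ = 62 − 10·log₁₀(50.5/6.6) = 62 − 8.837 = 53.16 dB.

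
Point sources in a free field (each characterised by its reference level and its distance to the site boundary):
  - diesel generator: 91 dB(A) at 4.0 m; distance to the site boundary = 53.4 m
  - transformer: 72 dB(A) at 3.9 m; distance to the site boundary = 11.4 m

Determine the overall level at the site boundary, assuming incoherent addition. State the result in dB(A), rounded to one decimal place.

Propagate each source to the receiver with L = L_ref − 20·log₁₀(r/r_ref), then add intensities.
diesel generator: 91 − 20·log₁₀(53.4/4.0) = 91 − 22.51 = 68.49 dB(A).
transformer: 72 − 20·log₁₀(11.4/3.9) = 72 − 9.32 = 62.68 dB(A).
Σ 10^(L/10) = 8.919e+06 → L_total = 10·log₁₀(8.919e+06) = 69.50 dB(A).

69.5 dB(A)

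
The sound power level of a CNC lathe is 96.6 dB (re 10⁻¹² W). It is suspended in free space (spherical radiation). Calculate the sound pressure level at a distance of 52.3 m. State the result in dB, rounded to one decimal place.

51.2 dB

L_p = L_w − 10·log₁₀(4π·r²) with r = 52.3 m.
4π·r² = 3.437e+04 m², 10·log₁₀ of that is 45.362 dB.
L_p = 96.6 − 45.362 = 51.24 dB.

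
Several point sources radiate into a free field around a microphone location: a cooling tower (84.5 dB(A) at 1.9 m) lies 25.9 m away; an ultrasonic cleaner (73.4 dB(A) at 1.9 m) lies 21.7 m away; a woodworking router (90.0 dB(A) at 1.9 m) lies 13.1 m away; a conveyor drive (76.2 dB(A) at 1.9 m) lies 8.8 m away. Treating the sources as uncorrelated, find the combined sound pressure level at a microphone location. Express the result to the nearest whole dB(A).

Propagate each source to the receiver with L = L_ref − 20·log₁₀(r/r_ref), then add intensities.
cooling tower: 84.5 − 20·log₁₀(25.9/1.9) = 84.5 − 22.69 = 61.81 dB(A).
ultrasonic cleaner: 73.4 − 20·log₁₀(21.7/1.9) = 73.4 − 21.15 = 52.25 dB(A).
woodworking router: 90.0 − 20·log₁₀(13.1/1.9) = 90.0 − 16.77 = 73.23 dB(A).
conveyor drive: 76.2 − 20·log₁₀(8.8/1.9) = 76.2 − 13.31 = 62.89 dB(A).
Σ 10^(L/10) = 2.466e+07 → L_total = 10·log₁₀(2.466e+07) = 73.92 dB(A).

74 dB(A)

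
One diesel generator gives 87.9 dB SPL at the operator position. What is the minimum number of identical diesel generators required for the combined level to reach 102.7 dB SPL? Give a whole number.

The shortfall is 102.7 − 87.9 = 14.8 dB, and N units add 10·log₁₀ N, so need 10·log₁₀ N ≥ 14.8.
N ≥ 10^(14.8/10) = 30.200, so N = 31.

31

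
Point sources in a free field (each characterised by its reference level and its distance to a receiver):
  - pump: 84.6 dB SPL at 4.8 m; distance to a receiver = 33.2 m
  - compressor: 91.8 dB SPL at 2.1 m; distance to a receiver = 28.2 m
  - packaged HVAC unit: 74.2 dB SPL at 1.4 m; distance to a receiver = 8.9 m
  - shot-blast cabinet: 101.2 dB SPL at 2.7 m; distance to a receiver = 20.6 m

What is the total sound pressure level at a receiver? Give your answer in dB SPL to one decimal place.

83.8 dB SPL

Apply inverse-square spreading to bring every level to the receiver, then sum 10^(L/10).
pump: 84.6 − 20·log₁₀(33.2/4.8) = 84.6 − 16.80 = 67.80 dB SPL.
compressor: 91.8 − 20·log₁₀(28.2/2.1) = 91.8 − 22.56 = 69.24 dB SPL.
packaged HVAC unit: 74.2 − 20·log₁₀(8.9/1.4) = 74.2 − 16.07 = 58.13 dB SPL.
shot-blast cabinet: 101.2 − 20·log₁₀(20.6/2.7) = 101.2 − 17.65 = 83.55 dB SPL.
Σ 10^(L/10) = 2.415e+08 → L_total = 10·log₁₀(2.415e+08) = 83.83 dB SPL.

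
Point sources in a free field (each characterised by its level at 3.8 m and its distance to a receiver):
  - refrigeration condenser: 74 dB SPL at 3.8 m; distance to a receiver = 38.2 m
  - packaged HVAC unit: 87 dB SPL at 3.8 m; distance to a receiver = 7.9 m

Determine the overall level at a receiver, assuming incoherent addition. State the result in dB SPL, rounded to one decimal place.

80.7 dB SPL

Propagate each source to the receiver with L = L_ref − 20·log₁₀(r/r_ref), then add intensities.
refrigeration condenser: 74 − 20·log₁₀(38.2/3.8) = 74 − 20.05 = 53.95 dB SPL.
packaged HVAC unit: 87 − 20·log₁₀(7.9/3.8) = 87 − 6.36 = 80.64 dB SPL.
Σ 10^(L/10) = 1.162e+08 → L_total = 10·log₁₀(1.162e+08) = 80.65 dB SPL.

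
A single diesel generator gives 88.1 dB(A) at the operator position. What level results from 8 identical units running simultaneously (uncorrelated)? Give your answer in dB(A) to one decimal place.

97.1 dB(A)

L_total = L₁ + 10·log₁₀ N for N identical incoherent sources.
L_total = 88.1 + 10·log₁₀(8) = 88.1 + 9.031 = 97.13 dB(A).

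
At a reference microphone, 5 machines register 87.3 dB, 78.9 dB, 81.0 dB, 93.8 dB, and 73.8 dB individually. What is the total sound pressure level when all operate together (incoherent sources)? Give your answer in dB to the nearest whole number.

For uncorrelated sources the intensities add, so convert each level to linear form, sum, and take 10·log₁₀ of the total.
Σ 10^(L/10) = 10^(87.3/10) + 10^(78.9/10) + 10^(81.0/10) + 10^(93.8/10) + 10^(73.8/10) = 3.163e+09.
L_total = 10·log₁₀(3.163e+09) = 95.00 dB.

95 dB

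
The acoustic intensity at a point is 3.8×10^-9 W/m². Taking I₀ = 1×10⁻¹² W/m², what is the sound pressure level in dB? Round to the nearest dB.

Dividing by I₀ shifts the exponent by 12: I/I₀ = 3.8×10^3.
L = 10·(0.5798 + 3) = 35.80 dB.

36 dB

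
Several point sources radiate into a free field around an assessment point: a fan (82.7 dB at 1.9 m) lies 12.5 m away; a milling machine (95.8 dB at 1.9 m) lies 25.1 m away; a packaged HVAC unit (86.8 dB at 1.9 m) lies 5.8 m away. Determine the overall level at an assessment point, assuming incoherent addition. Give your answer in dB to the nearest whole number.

79 dB

First find each source's level at the receiver (point-source: −20·log₁₀(r/r_ref)), then combine on an intensity basis.
fan: 82.7 − 20·log₁₀(12.5/1.9) = 82.7 − 16.36 = 66.34 dB.
milling machine: 95.8 − 20·log₁₀(25.1/1.9) = 95.8 − 22.42 = 73.38 dB.
packaged HVAC unit: 86.8 − 20·log₁₀(5.8/1.9) = 86.8 − 9.69 = 77.11 dB.
Σ 10^(L/10) = 7.745e+07 → L_total = 10·log₁₀(7.745e+07) = 78.89 dB.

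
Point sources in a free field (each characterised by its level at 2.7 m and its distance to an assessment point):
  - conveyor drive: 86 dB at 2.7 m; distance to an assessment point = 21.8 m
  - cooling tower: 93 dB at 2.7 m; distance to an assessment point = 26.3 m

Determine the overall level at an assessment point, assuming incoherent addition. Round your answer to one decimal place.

74.3 dB

Propagate each source to the receiver with L = L_ref − 20·log₁₀(r/r_ref), then add intensities.
conveyor drive: 86 − 20·log₁₀(21.8/2.7) = 86 − 18.14 = 67.86 dB.
cooling tower: 93 − 20·log₁₀(26.3/2.7) = 93 − 19.77 = 73.23 dB.
Σ 10^(L/10) = 2.714e+07 → L_total = 10·log₁₀(2.714e+07) = 74.34 dB.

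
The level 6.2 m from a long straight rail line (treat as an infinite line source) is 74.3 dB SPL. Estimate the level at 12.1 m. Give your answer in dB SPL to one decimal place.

71.4 dB SPL

For a line source, L₂ = L₁ − 10·log₁₀(r₂/r₁).
L₂ = 74.3 − 10·log₁₀(12.1/6.2) = 74.3 − 2.904 = 71.40 dB SPL.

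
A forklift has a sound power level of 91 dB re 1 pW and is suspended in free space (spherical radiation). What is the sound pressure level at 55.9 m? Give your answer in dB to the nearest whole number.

45 dB

The power spreads over a sphere of area 4π·r², so L_p = L_w − 10·log₁₀(4π·r²).
4π·r² = 3.927e+04 m², 10·log₁₀ of that is 45.940 dB.
L_p = 91 − 45.940 = 45.06 dB.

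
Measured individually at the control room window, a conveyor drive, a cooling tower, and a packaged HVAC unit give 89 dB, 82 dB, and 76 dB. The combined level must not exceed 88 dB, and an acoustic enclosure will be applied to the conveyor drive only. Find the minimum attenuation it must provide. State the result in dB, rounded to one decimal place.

Everything except the conveyor drive sums to 10^(82/10) + 10^(76/10) = 1.983e+08 in linear terms, 82.97 dB.
The limit corresponds to 10^(88/10) = 6.310e+08; subtracting the fixed part leaves 4.327e+08 for the conveyor drive, i.e. 86.36 dB.
Required insertion loss = 89 − 86.36 = 2.64 dB.

2.6 dB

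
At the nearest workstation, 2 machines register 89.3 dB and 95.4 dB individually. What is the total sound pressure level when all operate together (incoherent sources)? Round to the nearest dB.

For uncorrelated sources the intensities add, so convert each level to linear form, sum, and take 10·log₁₀ of the total.
Σ 10^(L/10) = 10^(89.3/10) + 10^(95.4/10) = 4.319e+09.
L_total = 10·log₁₀(4.319e+09) = 96.35 dB.

96 dB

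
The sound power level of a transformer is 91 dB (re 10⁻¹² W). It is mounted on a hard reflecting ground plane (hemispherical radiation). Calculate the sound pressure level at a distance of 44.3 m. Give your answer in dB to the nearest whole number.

Free-field hemispherical radiation: L_p = L_w − 10·log₁₀(2π·r²), r = 44.3 m.
2π·r² = 1.233e+04 m², 10·log₁₀ of that is 40.910 dB.
L_p = 91 − 40.910 = 50.09 dB.

50 dB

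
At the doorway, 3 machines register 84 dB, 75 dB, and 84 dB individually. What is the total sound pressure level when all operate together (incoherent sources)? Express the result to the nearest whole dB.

87 dB

For uncorrelated sources the intensities add, so convert each level to linear form, sum, and take 10·log₁₀ of the total.
Σ 10^(L/10) = 10^(84/10) + 10^(75/10) + 10^(84/10) = 5.340e+08.
L_total = 10·log₁₀(5.340e+08) = 87.28 dB.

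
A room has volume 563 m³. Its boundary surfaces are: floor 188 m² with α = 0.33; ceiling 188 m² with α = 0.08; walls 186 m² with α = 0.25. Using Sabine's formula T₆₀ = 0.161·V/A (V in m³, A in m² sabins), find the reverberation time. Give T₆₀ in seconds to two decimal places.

0.73 s

Total absorption A = 188·0.33 + 188·0.08 + 186·0.25 = 123.58 m² sabins.
T₆₀ = 0.161 × 563 / 123.58 = 0.733 s.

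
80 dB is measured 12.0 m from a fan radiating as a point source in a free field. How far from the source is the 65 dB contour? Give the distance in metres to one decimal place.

67.5 m

The 15.0 dB drop corresponds to a distance ratio of 10^(15.0/20) for a point source.
r₂ = 12.0·10^((80−65)/20) = 12.0·10^(15.0/20) = 67.48 m.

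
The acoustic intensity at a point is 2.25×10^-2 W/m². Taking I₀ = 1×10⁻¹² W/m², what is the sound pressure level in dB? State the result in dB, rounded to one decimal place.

103.5 dB

I/I₀ = 2.25×10^-2/10⁻¹² = 2.25×10^10, and L = 10·log₁₀(I/I₀).
L = 10·(0.3522 + 10) = 103.52 dB.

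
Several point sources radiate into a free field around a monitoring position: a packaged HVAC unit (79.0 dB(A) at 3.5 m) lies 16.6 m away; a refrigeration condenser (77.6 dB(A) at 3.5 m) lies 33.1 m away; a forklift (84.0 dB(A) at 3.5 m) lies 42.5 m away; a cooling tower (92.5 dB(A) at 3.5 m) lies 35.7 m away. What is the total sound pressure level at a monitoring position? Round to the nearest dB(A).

74 dB(A)

First find each source's level at the receiver (point-source: −20·log₁₀(r/r_ref)), then combine on an intensity basis.
packaged HVAC unit: 79.0 − 20·log₁₀(16.6/3.5) = 79.0 − 13.52 = 65.48 dB(A).
refrigeration condenser: 77.6 − 20·log₁₀(33.1/3.5) = 77.6 − 19.52 = 58.08 dB(A).
forklift: 84.0 − 20·log₁₀(42.5/3.5) = 84.0 − 21.69 = 62.31 dB(A).
cooling tower: 92.5 − 20·log₁₀(35.7/3.5) = 92.5 − 20.17 = 72.33 dB(A).
Σ 10^(L/10) = 2.297e+07 → L_total = 10·log₁₀(2.297e+07) = 73.61 dB(A).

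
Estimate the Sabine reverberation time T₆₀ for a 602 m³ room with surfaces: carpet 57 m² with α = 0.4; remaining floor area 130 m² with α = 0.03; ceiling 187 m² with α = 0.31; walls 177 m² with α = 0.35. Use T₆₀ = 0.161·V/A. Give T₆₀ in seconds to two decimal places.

A = Σ Sᵢαᵢ = 57·0.4 + 130·0.03 + 187·0.31 + 177·0.35 = 146.62 m².
T₆₀ = 0.161 × 602 / 146.62 = 0.661 s.

0.66 s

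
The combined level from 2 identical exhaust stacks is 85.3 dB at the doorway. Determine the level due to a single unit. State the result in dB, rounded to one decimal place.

82.3 dB

2 equal contributions raise the level by 10·log₁₀ 2 = 3.010 dB, so each unit alone gives 85.3 − 3.010.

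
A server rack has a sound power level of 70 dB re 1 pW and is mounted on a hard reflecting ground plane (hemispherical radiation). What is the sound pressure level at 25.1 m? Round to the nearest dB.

34 dB

The power spreads over a hemisphere of area 2π·r², so L_p = L_w − 10·log₁₀(2π·r²).
2π·r² = 3958 m², 10·log₁₀ of that is 35.975 dB.
L_p = 70 − 35.975 = 34.02 dB.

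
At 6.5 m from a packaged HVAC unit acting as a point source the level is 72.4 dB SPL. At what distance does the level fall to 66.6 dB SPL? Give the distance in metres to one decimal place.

12.7 m

Point-source spreading drops the level by 20·log₁₀(r₂/r₁); inverting, r₂/r₁ = 10^(ΔL/20).
r₂ = 6.5·10^((72.4−66.6)/20) = 6.5·10^(5.8/20) = 12.67 m.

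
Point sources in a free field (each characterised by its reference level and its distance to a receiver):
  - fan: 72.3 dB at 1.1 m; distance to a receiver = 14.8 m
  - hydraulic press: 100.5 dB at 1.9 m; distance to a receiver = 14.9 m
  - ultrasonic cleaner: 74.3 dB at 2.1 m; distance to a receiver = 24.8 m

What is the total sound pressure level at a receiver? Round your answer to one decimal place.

82.6 dB

Propagate each source to the receiver with L = L_ref − 20·log₁₀(r/r_ref), then add intensities.
fan: 72.3 − 20·log₁₀(14.8/1.1) = 72.3 − 22.58 = 49.72 dB.
hydraulic press: 100.5 − 20·log₁₀(14.9/1.9) = 100.5 − 17.89 = 82.61 dB.
ultrasonic cleaner: 74.3 − 20·log₁₀(24.8/2.1) = 74.3 − 21.44 = 52.86 dB.
Σ 10^(L/10) = 1.827e+08 → L_total = 10·log₁₀(1.827e+08) = 82.62 dB.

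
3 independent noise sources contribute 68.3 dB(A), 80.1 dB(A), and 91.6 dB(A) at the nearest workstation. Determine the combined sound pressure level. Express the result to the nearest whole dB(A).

For uncorrelated sources the intensities add, so convert each level to linear form, sum, and take 10·log₁₀ of the total.
Σ 10^(L/10) = 10^(68.3/10) + 10^(80.1/10) + 10^(91.6/10) = 1.555e+09.
L_total = 10·log₁₀(1.555e+09) = 91.92 dB(A).

92 dB(A)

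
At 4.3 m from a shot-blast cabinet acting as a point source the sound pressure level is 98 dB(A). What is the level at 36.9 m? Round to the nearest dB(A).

Spherical spreading from a point source gives a 20·log₁₀(r₂/r₁) drop.
L₂ = 98 − 20·log₁₀(36.9/4.3) = 98 − 18.671 = 79.33 dB(A).

79 dB(A)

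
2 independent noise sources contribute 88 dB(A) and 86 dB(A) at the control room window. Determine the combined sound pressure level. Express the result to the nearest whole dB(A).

Incoherent sources combine by intensity addition: L_total = 10·log₁₀(Σ 10^(L_i/10)).
Σ 10^(L/10) = 10^(88/10) + 10^(86/10) = 1.029e+09.
L_total = 10·log₁₀(1.029e+09) = 90.12 dB(A).

90 dB(A)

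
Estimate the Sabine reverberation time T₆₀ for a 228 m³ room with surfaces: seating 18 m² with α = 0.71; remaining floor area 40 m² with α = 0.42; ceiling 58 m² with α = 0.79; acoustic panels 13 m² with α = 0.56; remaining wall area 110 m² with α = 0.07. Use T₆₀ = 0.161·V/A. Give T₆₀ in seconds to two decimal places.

Summing Sᵢαᵢ: 18·0.71 + 40·0.42 + 58·0.79 + 13·0.56 + 110·0.07 = 90.38 m².
T₆₀ = 0.161 × 228 / 90.38 = 0.406 s.

0.41 s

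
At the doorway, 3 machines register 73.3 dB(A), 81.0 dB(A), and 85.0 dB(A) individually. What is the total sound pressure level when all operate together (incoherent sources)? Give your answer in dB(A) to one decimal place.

86.7 dB(A)

Incoherent sources combine by intensity addition: L_total = 10·log₁₀(Σ 10^(L_i/10)).
Σ 10^(L/10) = 10^(73.3/10) + 10^(81.0/10) + 10^(85.0/10) = 4.635e+08.
L_total = 10·log₁₀(4.635e+08) = 86.66 dB(A).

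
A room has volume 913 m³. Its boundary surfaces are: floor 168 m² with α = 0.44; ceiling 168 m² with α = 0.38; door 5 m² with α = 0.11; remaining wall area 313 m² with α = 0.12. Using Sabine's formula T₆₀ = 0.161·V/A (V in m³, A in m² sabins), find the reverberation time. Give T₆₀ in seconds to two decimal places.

Total absorption A = 168·0.44 + 168·0.38 + 5·0.11 + 313·0.12 = 175.87 m² sabins.
T₆₀ = 0.161 × 913 / 175.87 = 0.836 s.

0.84 s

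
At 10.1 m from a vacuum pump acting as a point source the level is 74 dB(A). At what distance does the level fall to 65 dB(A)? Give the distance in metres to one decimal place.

28.5 m

The 9.0 dB drop corresponds to a distance ratio of 10^(9.0/20) for a point source.
r₂ = 10.1·10^((74−65)/20) = 10.1·10^(9.0/20) = 28.47 m.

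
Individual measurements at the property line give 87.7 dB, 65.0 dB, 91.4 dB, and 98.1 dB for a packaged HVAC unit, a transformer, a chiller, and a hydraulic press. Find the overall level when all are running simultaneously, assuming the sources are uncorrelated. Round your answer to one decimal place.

For uncorrelated sources the intensities add, so convert each level to linear form, sum, and take 10·log₁₀ of the total.
Σ 10^(L/10) = 10^(87.7/10) + 10^(65.0/10) + 10^(91.4/10) + 10^(98.1/10) = 8.429e+09.
L_total = 10·log₁₀(8.429e+09) = 99.26 dB.

99.3 dB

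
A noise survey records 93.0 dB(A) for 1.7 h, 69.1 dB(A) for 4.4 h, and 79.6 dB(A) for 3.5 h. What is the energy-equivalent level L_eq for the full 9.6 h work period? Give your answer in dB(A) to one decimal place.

The energy average is taken in the linear domain: L_eq = 10·log₁₀[(Σ tᵢ·10^(Lᵢ/10))/T], T = 9.6 h.
Σ tᵢ·10^(Lᵢ/10) = 1.7·10^(93.0/10) + 4.4·10^(69.1/10) + 3.5·10^(79.6/10) = 3.747e+09.
L_eq = 10·log₁₀(3.747e+09/9.6) = 85.91 dB(A).

85.9 dB(A)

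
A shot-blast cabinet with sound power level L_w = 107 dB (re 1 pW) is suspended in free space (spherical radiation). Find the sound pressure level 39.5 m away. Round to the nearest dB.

64 dB

L_p = L_w − 10·log₁₀(4π·r²) with r = 39.5 m.
4π·r² = 1.961e+04 m², 10·log₁₀ of that is 42.924 dB.
L_p = 107 − 42.924 = 64.08 dB.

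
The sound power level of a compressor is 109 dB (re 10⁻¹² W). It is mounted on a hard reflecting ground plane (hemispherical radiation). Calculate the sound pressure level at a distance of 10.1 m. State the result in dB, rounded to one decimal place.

80.9 dB

Free-field hemispherical radiation: L_p = L_w − 10·log₁₀(2π·r²), r = 10.1 m.
2π·r² = 640.9 m², 10·log₁₀ of that is 28.068 dB.
L_p = 109 − 28.068 = 80.93 dB.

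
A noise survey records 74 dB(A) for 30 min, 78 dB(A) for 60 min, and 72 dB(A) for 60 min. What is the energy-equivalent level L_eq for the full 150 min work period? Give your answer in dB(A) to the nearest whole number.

76 dB(A)

Weight each interval's intensity by its duration and average over T = 150 min:
Σ tᵢ·10^(Lᵢ/10) = 30·10^(74/10) + 60·10^(78/10) + 60·10^(72/10) = 5.490e+09.
L_eq = 10·log₁₀(5.490e+09/150) = 75.64 dB(A).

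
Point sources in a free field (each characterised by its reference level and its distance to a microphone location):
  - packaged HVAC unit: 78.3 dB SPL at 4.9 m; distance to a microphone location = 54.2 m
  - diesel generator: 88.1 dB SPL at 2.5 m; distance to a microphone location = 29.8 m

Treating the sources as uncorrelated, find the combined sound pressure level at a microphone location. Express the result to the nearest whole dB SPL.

Propagate each source to the receiver with L = L_ref − 20·log₁₀(r/r_ref), then add intensities.
packaged HVAC unit: 78.3 − 20·log₁₀(54.2/4.9) = 78.3 − 20.88 = 57.42 dB SPL.
diesel generator: 88.1 − 20·log₁₀(29.8/2.5) = 88.1 − 21.53 = 66.57 dB SPL.
Σ 10^(L/10) = 5.097e+06 → L_total = 10·log₁₀(5.097e+06) = 67.07 dB SPL.

67 dB SPL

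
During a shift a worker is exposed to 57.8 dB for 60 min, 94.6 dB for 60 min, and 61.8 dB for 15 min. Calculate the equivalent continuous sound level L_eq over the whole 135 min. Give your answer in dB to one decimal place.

The energy average is taken in the linear domain: L_eq = 10·log₁₀[(Σ tᵢ·10^(Lᵢ/10))/T], T = 135 min.
Σ tᵢ·10^(Lᵢ/10) = 60·10^(57.8/10) + 60·10^(94.6/10) + 15·10^(61.8/10) = 1.731e+11.
L_eq = 10·log₁₀(1.731e+11/135) = 91.08 dB.

91.1 dB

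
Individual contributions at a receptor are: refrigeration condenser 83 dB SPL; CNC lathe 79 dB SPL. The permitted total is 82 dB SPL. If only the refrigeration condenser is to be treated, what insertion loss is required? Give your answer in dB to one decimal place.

The untreated sources together contribute 10^(79/10) = 7.943e+07, i.e. 79.00 dB SPL.
To meet 82 dB SPL overall, the treated refrigeration condenser may contribute at most 10^(82/10) − 7.943e+07 = 7.906e+07, i.e. 78.98 dB SPL.
So the refrigeration condenser must be reduced from 83 to 78.98 dB SPL: IL = 4.02 dB.

4.0 dB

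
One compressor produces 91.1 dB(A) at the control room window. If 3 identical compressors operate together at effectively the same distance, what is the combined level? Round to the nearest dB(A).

96 dB(A)

With 3 equal, uncorrelated contributions the intensity is 3× that of one unit, giving a rise of 10·log₁₀ 3.
L_total = 91.1 + 10·log₁₀(3) = 91.1 + 4.771 = 95.87 dB(A).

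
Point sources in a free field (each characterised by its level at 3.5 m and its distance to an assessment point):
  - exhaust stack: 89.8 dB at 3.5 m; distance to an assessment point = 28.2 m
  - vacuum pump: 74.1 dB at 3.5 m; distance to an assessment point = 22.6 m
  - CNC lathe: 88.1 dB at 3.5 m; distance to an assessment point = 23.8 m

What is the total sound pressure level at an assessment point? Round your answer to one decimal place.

74.7 dB

Apply inverse-square spreading to bring every level to the receiver, then sum 10^(L/10).
exhaust stack: 89.8 − 20·log₁₀(28.2/3.5) = 89.8 − 18.12 = 71.68 dB.
vacuum pump: 74.1 − 20·log₁₀(22.6/3.5) = 74.1 − 16.20 = 57.90 dB.
CNC lathe: 88.1 − 20·log₁₀(23.8/3.5) = 88.1 − 16.65 = 71.45 dB.
Σ 10^(L/10) = 2.929e+07 → L_total = 10·log₁₀(2.929e+07) = 74.67 dB.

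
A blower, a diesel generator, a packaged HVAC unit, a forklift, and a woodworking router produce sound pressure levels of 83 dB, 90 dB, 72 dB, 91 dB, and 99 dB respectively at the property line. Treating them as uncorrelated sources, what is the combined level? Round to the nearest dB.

100 dB

For uncorrelated sources the intensities add, so convert each level to linear form, sum, and take 10·log₁₀ of the total.
Σ 10^(L/10) = 10^(83/10) + 10^(90/10) + 10^(72/10) + 10^(91/10) + 10^(99/10) = 1.042e+10.
L_total = 10·log₁₀(1.042e+10) = 100.18 dB.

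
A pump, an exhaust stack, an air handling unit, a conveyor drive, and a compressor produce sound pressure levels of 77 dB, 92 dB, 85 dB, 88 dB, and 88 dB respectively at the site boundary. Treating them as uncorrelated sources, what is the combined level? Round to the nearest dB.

95 dB

For uncorrelated sources the intensities add, so convert each level to linear form, sum, and take 10·log₁₀ of the total.
Σ 10^(L/10) = 10^(77/10) + 10^(92/10) + 10^(85/10) + 10^(88/10) + 10^(88/10) = 3.213e+09.
L_total = 10·log₁₀(3.213e+09) = 95.07 dB.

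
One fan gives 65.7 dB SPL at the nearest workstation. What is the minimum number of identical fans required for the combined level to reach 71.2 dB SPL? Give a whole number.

N identical sources give L₁ + 10·log₁₀ N, so require 10·log₁₀ N ≥ 71.2 − 65.7 = 5.5 dB.
N ≥ 10^(5.5/10) = 3.548, so N = 4.

4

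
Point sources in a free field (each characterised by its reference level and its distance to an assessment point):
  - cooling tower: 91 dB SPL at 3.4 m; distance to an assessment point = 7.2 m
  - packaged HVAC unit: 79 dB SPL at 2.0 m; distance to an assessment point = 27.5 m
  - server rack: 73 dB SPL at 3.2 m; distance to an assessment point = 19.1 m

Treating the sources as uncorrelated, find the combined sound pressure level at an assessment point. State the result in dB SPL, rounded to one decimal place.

Apply inverse-square spreading to bring every level to the receiver, then sum 10^(L/10).
cooling tower: 91 − 20·log₁₀(7.2/3.4) = 91 − 6.52 = 84.48 dB SPL.
packaged HVAC unit: 79 − 20·log₁₀(27.5/2.0) = 79 − 22.77 = 56.23 dB SPL.
server rack: 73 − 20·log₁₀(19.1/3.2) = 73 − 15.52 = 57.48 dB SPL.
Σ 10^(L/10) = 2.817e+08 → L_total = 10·log₁₀(2.817e+08) = 84.50 dB SPL.

84.5 dB SPL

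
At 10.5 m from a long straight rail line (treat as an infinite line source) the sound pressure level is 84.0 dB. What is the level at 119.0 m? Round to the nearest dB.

73 dB

Cylindrical spreading from a line source gives a 10·log₁₀(r₂/r₁) drop.
L₂ = 84.0 − 10·log₁₀(119.0/10.5) = 84.0 − 10.544 = 73.46 dB.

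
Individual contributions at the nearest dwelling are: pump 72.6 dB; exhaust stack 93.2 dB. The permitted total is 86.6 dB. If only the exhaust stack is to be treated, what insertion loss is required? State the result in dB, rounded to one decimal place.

6.8 dB

Fixed contribution from the other source: Σ 10^(L/10) = 10^(72.6/10) = 1.820e+07 (72.60 dB).
The limit corresponds to 10^(86.6/10) = 4.571e+08; subtracting the fixed part leaves 4.389e+08 for the exhaust stack, i.e. 86.42 dB.
Required insertion loss = 93.2 − 86.42 = 6.78 dB.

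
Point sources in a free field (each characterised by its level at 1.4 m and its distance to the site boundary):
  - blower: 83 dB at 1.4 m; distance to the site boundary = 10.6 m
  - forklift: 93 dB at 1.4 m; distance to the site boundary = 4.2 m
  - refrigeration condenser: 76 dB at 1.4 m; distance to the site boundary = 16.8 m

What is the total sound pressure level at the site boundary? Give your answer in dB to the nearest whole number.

First find each source's level at the receiver (point-source: −20·log₁₀(r/r_ref)), then combine on an intensity basis.
blower: 83 − 20·log₁₀(10.6/1.4) = 83 − 17.58 = 65.42 dB.
forklift: 93 − 20·log₁₀(4.2/1.4) = 93 − 9.54 = 83.46 dB.
refrigeration condenser: 76 − 20·log₁₀(16.8/1.4) = 76 − 21.58 = 54.42 dB.
Σ 10^(L/10) = 2.255e+08 → L_total = 10·log₁₀(2.255e+08) = 83.53 dB.

84 dB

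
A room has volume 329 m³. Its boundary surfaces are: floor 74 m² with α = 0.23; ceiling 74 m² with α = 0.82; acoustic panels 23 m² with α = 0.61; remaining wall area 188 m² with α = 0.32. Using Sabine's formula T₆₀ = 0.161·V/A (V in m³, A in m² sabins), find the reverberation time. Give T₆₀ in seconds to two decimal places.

0.35 s

A = Σ Sᵢαᵢ = 74·0.23 + 74·0.82 + 23·0.61 + 188·0.32 = 151.89 m².
T₆₀ = 0.161·V/A = 0.161·329/151.89 = 0.349 s.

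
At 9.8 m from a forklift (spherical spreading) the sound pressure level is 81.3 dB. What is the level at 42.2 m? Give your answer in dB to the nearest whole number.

For a point source, L₂ = L₁ − 20·log₁₀(r₂/r₁).
L₂ = 81.3 − 20·log₁₀(42.2/9.8) = 81.3 − 12.682 = 68.62 dB.

69 dB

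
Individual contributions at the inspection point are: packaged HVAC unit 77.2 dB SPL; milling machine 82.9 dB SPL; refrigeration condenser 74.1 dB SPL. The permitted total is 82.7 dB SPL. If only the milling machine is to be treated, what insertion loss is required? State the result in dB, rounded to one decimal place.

The untreated sources together contribute 10^(77.2/10) + 10^(74.1/10) = 7.818e+07, i.e. 78.93 dB SPL.
The limit corresponds to 10^(82.7/10) = 1.862e+08; subtracting the fixed part leaves 1.080e+08 for the milling machine, i.e. 80.34 dB SPL.
Required insertion loss = 82.9 − 80.34 = 2.56 dB.

2.6 dB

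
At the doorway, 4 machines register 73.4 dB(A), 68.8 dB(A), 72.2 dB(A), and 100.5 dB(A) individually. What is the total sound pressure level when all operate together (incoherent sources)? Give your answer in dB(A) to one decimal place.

100.5 dB(A)

For uncorrelated sources the intensities add, so convert each level to linear form, sum, and take 10·log₁₀ of the total.
Σ 10^(L/10) = 10^(73.4/10) + 10^(68.8/10) + 10^(72.2/10) + 10^(100.5/10) = 1.127e+10.
L_total = 10·log₁₀(1.127e+10) = 100.52 dB(A).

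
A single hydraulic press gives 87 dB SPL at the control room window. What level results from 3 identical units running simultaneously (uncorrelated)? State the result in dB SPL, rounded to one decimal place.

91.8 dB SPL

With 3 equal, uncorrelated contributions the intensity is 3× that of one unit, giving a rise of 10·log₁₀ 3.
L_total = 87 + 10·log₁₀(3) = 87 + 4.771 = 91.77 dB SPL.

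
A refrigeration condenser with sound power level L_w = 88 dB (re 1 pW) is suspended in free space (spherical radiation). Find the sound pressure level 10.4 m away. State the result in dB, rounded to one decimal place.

The power spreads over a sphere of area 4π·r², so L_p = L_w − 10·log₁₀(4π·r²).
4π·r² = 1359 m², 10·log₁₀ of that is 31.333 dB.
L_p = 88 − 31.333 = 56.67 dB.

56.7 dB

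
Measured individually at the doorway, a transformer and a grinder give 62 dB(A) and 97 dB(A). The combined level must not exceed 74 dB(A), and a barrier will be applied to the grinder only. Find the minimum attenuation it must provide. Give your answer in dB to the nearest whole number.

23 dB

Fixed contribution from the other source: Σ 10^(L/10) = 10^(62/10) = 1.585e+06 (62.00 dB(A)).
The limit corresponds to 10^(74/10) = 2.512e+07; subtracting the fixed part leaves 2.353e+07 for the grinder, i.e. 73.72 dB(A).
Required insertion loss = 97 − 73.72 = 23.28 dB.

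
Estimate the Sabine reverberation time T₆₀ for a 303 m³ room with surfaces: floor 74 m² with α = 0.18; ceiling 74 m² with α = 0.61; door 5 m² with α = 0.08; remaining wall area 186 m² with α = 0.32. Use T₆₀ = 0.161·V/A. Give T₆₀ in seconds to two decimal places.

0.41 s

Total absorption A = 74·0.18 + 74·0.61 + 5·0.08 + 186·0.32 = 118.38 m² sabins.
T₆₀ = 0.161·V/A = 0.161·303/118.38 = 0.412 s.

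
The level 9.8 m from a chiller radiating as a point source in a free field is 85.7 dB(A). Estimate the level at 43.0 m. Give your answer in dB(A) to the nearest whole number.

73 dB(A)

Spherical spreading from a point source gives a 20·log₁₀(r₂/r₁) drop.
L₂ = 85.7 − 20·log₁₀(43.0/9.8) = 85.7 − 12.845 = 72.86 dB(A).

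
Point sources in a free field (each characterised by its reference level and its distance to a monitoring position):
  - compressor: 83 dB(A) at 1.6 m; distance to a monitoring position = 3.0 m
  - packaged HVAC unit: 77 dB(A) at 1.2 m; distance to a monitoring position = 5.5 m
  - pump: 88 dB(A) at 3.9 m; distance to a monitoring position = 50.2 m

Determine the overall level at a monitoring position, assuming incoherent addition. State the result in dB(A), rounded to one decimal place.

78.0 dB(A)

First find each source's level at the receiver (point-source: −20·log₁₀(r/r_ref)), then combine on an intensity basis.
compressor: 83 − 20·log₁₀(3.0/1.6) = 83 − 5.46 = 77.54 dB(A).
packaged HVAC unit: 77 − 20·log₁₀(5.5/1.2) = 77 − 13.22 = 63.78 dB(A).
pump: 88 − 20·log₁₀(50.2/3.9) = 88 − 22.19 = 65.81 dB(A).
Σ 10^(L/10) = 6.295e+07 → L_total = 10·log₁₀(6.295e+07) = 77.99 dB(A).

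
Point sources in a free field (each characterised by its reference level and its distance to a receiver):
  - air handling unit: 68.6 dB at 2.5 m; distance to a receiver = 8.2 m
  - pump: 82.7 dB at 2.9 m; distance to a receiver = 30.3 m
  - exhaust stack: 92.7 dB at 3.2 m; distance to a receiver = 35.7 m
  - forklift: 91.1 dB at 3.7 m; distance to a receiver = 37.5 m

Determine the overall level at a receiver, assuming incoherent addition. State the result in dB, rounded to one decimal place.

First find each source's level at the receiver (point-source: −20·log₁₀(r/r_ref)), then combine on an intensity basis.
air handling unit: 68.6 − 20·log₁₀(8.2/2.5) = 68.6 − 10.32 = 58.28 dB.
pump: 82.7 − 20·log₁₀(30.3/2.9) = 82.7 − 20.38 = 62.32 dB.
exhaust stack: 92.7 − 20·log₁₀(35.7/3.2) = 92.7 − 20.95 = 71.75 dB.
forklift: 91.1 − 20·log₁₀(37.5/3.7) = 91.1 − 20.12 = 70.98 dB.
Σ 10^(L/10) = 2.988e+07 → L_total = 10·log₁₀(2.988e+07) = 74.75 dB.

74.8 dB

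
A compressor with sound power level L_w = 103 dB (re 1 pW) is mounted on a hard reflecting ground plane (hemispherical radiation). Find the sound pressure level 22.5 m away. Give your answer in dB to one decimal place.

68.0 dB

The power spreads over a hemisphere of area 2π·r², so L_p = L_w − 10·log₁₀(2π·r²).
2π·r² = 3181 m², 10·log₁₀ of that is 35.025 dB.
L_p = 103 − 35.025 = 67.97 dB.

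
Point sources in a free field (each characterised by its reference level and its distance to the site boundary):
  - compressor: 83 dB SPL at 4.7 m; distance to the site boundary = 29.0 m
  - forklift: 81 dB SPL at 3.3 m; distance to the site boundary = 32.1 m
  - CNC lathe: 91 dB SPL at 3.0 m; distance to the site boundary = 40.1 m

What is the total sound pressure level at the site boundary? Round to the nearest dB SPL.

71 dB SPL

Apply inverse-square spreading to bring every level to the receiver, then sum 10^(L/10).
compressor: 83 − 20·log₁₀(29.0/4.7) = 83 − 15.81 = 67.19 dB SPL.
forklift: 81 − 20·log₁₀(32.1/3.3) = 81 − 19.76 = 61.24 dB SPL.
CNC lathe: 91 − 20·log₁₀(40.1/3.0) = 91 − 22.52 = 68.48 dB SPL.
Σ 10^(L/10) = 1.362e+07 → L_total = 10·log₁₀(1.362e+07) = 71.34 dB SPL.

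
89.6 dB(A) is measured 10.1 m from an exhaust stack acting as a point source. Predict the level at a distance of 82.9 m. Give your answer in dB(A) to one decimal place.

71.3 dB(A)

Spherical spreading from a point source gives a 20·log₁₀(r₂/r₁) drop.
L₂ = 89.6 − 20·log₁₀(82.9/10.1) = 89.6 − 18.285 = 71.32 dB(A).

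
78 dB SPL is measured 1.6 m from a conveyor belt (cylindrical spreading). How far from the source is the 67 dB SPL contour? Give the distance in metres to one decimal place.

20.1 m

The 11.0 dB drop corresponds to a distance ratio of 10^(11.0/10) for a line source.
r₂ = 1.6·10^((78−67)/10) = 1.6·10^(11.0/10) = 20.14 m.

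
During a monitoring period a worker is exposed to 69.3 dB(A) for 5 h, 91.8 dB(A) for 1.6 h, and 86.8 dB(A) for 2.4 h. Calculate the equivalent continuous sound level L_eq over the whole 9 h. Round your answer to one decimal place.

86.0 dB(A)

L_eq = 10·log₁₀[(1/T)·Σ tᵢ·10^(Lᵢ/10)] with T = 9 h.
Σ tᵢ·10^(Lᵢ/10) = 5·10^(69.3/10) + 1.6·10^(91.8/10) + 2.4·10^(86.8/10) = 3.613e+09.
L_eq = 10·log₁₀(3.613e+09/9) = 86.04 dB(A).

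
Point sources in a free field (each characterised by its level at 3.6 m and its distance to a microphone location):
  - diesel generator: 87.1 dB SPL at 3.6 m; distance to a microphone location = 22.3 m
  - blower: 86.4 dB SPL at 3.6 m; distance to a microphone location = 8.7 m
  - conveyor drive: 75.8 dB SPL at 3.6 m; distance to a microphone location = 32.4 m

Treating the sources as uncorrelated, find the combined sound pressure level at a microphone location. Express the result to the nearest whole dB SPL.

79 dB SPL

First find each source's level at the receiver (point-source: −20·log₁₀(r/r_ref)), then combine on an intensity basis.
diesel generator: 87.1 − 20·log₁₀(22.3/3.6) = 87.1 − 15.84 = 71.26 dB SPL.
blower: 86.4 − 20·log₁₀(8.7/3.6) = 86.4 − 7.66 = 78.74 dB SPL.
conveyor drive: 75.8 − 20·log₁₀(32.4/3.6) = 75.8 − 19.08 = 56.72 dB SPL.
Σ 10^(L/10) = 8.858e+07 → L_total = 10·log₁₀(8.858e+07) = 79.47 dB SPL.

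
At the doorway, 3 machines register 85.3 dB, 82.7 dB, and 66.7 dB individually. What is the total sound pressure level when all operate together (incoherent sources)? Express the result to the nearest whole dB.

87 dB

Incoherent sources combine by intensity addition: L_total = 10·log₁₀(Σ 10^(L_i/10)).
Σ 10^(L/10) = 10^(85.3/10) + 10^(82.7/10) + 10^(66.7/10) = 5.297e+08.
L_total = 10·log₁₀(5.297e+08) = 87.24 dB.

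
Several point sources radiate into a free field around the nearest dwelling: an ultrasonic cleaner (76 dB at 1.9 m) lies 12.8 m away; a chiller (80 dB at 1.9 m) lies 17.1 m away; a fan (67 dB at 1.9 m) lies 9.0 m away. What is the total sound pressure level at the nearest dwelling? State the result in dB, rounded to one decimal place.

63.7 dB

Apply inverse-square spreading to bring every level to the receiver, then sum 10^(L/10).
ultrasonic cleaner: 76 − 20·log₁₀(12.8/1.9) = 76 − 16.57 = 59.43 dB.
chiller: 80 − 20·log₁₀(17.1/1.9) = 80 − 19.08 = 60.92 dB.
fan: 67 − 20·log₁₀(9.0/1.9) = 67 − 13.51 = 53.49 dB.
Σ 10^(L/10) = 2.335e+06 → L_total = 10·log₁₀(2.335e+06) = 63.68 dB.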